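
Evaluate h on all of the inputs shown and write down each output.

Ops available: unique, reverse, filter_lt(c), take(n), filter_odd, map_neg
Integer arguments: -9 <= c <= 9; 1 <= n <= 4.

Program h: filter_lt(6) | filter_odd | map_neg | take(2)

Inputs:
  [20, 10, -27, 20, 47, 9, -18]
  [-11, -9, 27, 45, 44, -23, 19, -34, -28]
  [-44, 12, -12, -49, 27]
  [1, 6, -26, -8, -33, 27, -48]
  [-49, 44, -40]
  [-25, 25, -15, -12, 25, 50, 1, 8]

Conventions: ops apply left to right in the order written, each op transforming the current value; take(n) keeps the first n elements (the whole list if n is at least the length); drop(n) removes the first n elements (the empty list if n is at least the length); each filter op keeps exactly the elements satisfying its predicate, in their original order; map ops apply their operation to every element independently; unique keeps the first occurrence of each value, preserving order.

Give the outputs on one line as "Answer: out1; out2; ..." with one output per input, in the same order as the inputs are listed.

Execution, op by op:
  [20, 10, -27, 20, 47, 9, -18] -> [-27, -18] -> [-27] -> [27] -> [27]
  [-11, -9, 27, 45, 44, -23, 19, -34, -28] -> [-11, -9, -23, -34, -28] -> [-11, -9, -23] -> [11, 9, 23] -> [11, 9]
  [-44, 12, -12, -49, 27] -> [-44, -12, -49] -> [-49] -> [49] -> [49]
  [1, 6, -26, -8, -33, 27, -48] -> [1, -26, -8, -33, -48] -> [1, -33] -> [-1, 33] -> [-1, 33]
  [-49, 44, -40] -> [-49, -40] -> [-49] -> [49] -> [49]
  [-25, 25, -15, -12, 25, 50, 1, 8] -> [-25, -15, -12, 1] -> [-25, -15, 1] -> [25, 15, -1] -> [25, 15]

[27]; [11, 9]; [49]; [-1, 33]; [49]; [25, 15]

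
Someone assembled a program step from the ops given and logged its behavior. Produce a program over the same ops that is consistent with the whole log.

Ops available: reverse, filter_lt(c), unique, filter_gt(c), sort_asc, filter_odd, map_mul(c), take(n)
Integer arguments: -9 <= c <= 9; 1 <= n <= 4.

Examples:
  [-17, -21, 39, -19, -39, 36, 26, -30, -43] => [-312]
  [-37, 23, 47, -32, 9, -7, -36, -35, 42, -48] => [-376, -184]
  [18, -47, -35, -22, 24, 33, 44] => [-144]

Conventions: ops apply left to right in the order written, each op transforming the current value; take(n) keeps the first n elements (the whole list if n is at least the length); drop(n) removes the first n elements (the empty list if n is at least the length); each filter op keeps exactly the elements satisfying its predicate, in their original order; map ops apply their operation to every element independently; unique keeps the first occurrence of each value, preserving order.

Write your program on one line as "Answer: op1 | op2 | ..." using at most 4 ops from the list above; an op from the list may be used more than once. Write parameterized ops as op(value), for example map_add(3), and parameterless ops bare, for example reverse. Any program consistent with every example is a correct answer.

take(3) | filter_gt(7) | map_mul(-8) | reverse

Check, running the answer program on each example:
  [-17, -21, 39, -19, -39, 36, 26, -30, -43] -> [-17, -21, 39] -> [39] -> [-312] -> [-312]
  [-37, 23, 47, -32, 9, -7, -36, -35, 42, -48] -> [-37, 23, 47] -> [23, 47] -> [-184, -376] -> [-376, -184]
  [18, -47, -35, -22, 24, 33, 44] -> [18, -47, -35] -> [18] -> [-144] -> [-144]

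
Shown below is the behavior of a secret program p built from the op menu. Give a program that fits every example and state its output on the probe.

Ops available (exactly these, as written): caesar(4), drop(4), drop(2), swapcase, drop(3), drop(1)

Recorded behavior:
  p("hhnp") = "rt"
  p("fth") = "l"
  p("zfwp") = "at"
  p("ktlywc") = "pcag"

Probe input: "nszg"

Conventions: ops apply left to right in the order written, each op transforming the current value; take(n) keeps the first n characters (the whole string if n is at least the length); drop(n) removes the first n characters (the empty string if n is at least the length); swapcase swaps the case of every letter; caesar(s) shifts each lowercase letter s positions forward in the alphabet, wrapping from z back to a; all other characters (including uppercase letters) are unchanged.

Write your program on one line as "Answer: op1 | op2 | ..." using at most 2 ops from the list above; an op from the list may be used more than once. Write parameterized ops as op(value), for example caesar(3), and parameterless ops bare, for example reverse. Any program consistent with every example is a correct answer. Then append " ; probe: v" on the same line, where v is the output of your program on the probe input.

caesar(4) | drop(2) ; probe: "dk"

Check, running the answer program on each example:
  "hhnp" -> "llrt" -> "rt"
  "fth" -> "jxl" -> "l"
  "zfwp" -> "djat" -> "at"
  "ktlywc" -> "oxpcag" -> "pcag"
  probe: "nszg" -> "rwdk" -> "dk"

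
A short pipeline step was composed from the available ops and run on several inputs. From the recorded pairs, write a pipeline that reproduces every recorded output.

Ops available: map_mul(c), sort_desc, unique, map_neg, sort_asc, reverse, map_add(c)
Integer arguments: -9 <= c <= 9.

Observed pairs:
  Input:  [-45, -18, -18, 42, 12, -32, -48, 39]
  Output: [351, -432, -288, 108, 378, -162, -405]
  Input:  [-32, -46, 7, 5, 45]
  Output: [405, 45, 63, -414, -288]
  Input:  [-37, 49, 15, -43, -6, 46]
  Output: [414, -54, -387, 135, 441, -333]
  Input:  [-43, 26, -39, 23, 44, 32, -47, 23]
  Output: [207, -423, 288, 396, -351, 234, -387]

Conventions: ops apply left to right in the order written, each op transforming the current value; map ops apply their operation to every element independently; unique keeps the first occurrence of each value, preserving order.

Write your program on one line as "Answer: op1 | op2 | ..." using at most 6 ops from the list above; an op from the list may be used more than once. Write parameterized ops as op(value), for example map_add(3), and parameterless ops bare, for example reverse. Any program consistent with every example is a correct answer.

reverse | map_neg | unique | map_mul(9) | map_neg

Check, running the answer program on each example:
  [-45, -18, -18, 42, 12, -32, -48, 39] -> [39, -48, -32, 12, 42, -18, -18, -45] -> [-39, 48, 32, -12, -42, 18, 18, 45] -> [-39, 48, 32, -12, -42, 18, 45] -> [-351, 432, 288, -108, -378, 162, 405] -> [351, -432, -288, 108, 378, -162, -405]
  [-32, -46, 7, 5, 45] -> [45, 5, 7, -46, -32] -> [-45, -5, -7, 46, 32] -> [-45, -5, -7, 46, 32] -> [-405, -45, -63, 414, 288] -> [405, 45, 63, -414, -288]
  [-37, 49, 15, -43, -6, 46] -> [46, -6, -43, 15, 49, -37] -> [-46, 6, 43, -15, -49, 37] -> [-46, 6, 43, -15, -49, 37] -> [-414, 54, 387, -135, -441, 333] -> [414, -54, -387, 135, 441, -333]
  [-43, 26, -39, 23, 44, 32, -47, 23] -> [23, -47, 32, 44, 23, -39, 26, -43] -> [-23, 47, -32, -44, -23, 39, -26, 43] -> [-23, 47, -32, -44, 39, -26, 43] -> [-207, 423, -288, -396, 351, -234, 387] -> [207, -423, 288, 396, -351, 234, -387]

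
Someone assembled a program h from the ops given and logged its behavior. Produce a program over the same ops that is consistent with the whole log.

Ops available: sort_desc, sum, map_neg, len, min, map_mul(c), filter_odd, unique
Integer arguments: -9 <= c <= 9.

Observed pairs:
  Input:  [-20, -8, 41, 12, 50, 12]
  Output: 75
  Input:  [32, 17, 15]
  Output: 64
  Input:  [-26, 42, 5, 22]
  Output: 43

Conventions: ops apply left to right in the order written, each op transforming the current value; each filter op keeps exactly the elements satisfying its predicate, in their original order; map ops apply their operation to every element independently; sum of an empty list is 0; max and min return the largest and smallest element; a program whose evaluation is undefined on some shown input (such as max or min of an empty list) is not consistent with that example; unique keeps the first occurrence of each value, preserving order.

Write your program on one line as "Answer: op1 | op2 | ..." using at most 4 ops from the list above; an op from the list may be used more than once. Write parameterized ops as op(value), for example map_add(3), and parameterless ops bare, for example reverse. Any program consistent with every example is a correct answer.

map_neg | unique | map_mul(-1) | sum

Check, running the answer program on each example:
  [-20, -8, 41, 12, 50, 12] -> [20, 8, -41, -12, -50, -12] -> [20, 8, -41, -12, -50] -> [-20, -8, 41, 12, 50] -> 75
  [32, 17, 15] -> [-32, -17, -15] -> [-32, -17, -15] -> [32, 17, 15] -> 64
  [-26, 42, 5, 22] -> [26, -42, -5, -22] -> [26, -42, -5, -22] -> [-26, 42, 5, 22] -> 43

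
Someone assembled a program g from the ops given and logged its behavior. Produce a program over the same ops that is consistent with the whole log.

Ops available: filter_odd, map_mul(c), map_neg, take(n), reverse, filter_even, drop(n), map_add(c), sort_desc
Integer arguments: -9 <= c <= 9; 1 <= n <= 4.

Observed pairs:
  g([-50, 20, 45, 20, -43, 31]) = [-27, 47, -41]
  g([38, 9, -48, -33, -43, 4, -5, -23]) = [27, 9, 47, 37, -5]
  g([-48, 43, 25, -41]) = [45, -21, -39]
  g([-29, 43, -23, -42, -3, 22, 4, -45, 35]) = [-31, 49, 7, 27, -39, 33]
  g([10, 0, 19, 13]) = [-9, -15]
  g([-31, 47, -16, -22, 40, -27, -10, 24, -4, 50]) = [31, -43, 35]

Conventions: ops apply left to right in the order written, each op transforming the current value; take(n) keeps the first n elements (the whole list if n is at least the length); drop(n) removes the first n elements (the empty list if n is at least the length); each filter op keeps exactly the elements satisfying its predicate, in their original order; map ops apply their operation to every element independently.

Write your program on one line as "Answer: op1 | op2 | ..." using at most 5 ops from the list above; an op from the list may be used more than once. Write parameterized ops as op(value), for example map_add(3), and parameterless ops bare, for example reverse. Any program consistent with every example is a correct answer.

reverse | map_add(-4) | filter_odd | map_neg

Check, running the answer program on each example:
  [-50, 20, 45, 20, -43, 31] -> [31, -43, 20, 45, 20, -50] -> [27, -47, 16, 41, 16, -54] -> [27, -47, 41] -> [-27, 47, -41]
  [38, 9, -48, -33, -43, 4, -5, -23] -> [-23, -5, 4, -43, -33, -48, 9, 38] -> [-27, -9, 0, -47, -37, -52, 5, 34] -> [-27, -9, -47, -37, 5] -> [27, 9, 47, 37, -5]
  [-48, 43, 25, -41] -> [-41, 25, 43, -48] -> [-45, 21, 39, -52] -> [-45, 21, 39] -> [45, -21, -39]
  [-29, 43, -23, -42, -3, 22, 4, -45, 35] -> [35, -45, 4, 22, -3, -42, -23, 43, -29] -> [31, -49, 0, 18, -7, -46, -27, 39, -33] -> [31, -49, -7, -27, 39, -33] -> [-31, 49, 7, 27, -39, 33]
  [10, 0, 19, 13] -> [13, 19, 0, 10] -> [9, 15, -4, 6] -> [9, 15] -> [-9, -15]
  [-31, 47, -16, -22, 40, -27, -10, 24, -4, 50] -> [50, -4, 24, -10, -27, 40, -22, -16, 47, -31] -> [46, -8, 20, -14, -31, 36, -26, -20, 43, -35] -> [-31, 43, -35] -> [31, -43, 35]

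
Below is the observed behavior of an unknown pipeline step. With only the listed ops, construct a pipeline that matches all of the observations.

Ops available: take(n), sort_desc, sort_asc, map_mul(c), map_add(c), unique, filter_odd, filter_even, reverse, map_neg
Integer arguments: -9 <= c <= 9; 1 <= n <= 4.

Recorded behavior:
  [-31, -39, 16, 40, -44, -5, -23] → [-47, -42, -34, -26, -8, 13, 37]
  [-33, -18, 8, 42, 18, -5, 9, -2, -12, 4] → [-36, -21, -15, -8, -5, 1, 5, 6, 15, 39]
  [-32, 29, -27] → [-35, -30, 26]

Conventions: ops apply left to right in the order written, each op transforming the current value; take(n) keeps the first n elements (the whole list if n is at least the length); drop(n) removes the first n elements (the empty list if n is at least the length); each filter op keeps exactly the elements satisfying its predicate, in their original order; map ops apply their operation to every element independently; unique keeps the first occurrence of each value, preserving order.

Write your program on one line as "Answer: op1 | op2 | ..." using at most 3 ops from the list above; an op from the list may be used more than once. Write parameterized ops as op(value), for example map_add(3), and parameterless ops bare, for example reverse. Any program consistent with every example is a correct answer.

sort_desc | reverse | map_add(-3)

Check, running the answer program on each example:
  [-31, -39, 16, 40, -44, -5, -23] -> [40, 16, -5, -23, -31, -39, -44] -> [-44, -39, -31, -23, -5, 16, 40] -> [-47, -42, -34, -26, -8, 13, 37]
  [-33, -18, 8, 42, 18, -5, 9, -2, -12, 4] -> [42, 18, 9, 8, 4, -2, -5, -12, -18, -33] -> [-33, -18, -12, -5, -2, 4, 8, 9, 18, 42] -> [-36, -21, -15, -8, -5, 1, 5, 6, 15, 39]
  [-32, 29, -27] -> [29, -27, -32] -> [-32, -27, 29] -> [-35, -30, 26]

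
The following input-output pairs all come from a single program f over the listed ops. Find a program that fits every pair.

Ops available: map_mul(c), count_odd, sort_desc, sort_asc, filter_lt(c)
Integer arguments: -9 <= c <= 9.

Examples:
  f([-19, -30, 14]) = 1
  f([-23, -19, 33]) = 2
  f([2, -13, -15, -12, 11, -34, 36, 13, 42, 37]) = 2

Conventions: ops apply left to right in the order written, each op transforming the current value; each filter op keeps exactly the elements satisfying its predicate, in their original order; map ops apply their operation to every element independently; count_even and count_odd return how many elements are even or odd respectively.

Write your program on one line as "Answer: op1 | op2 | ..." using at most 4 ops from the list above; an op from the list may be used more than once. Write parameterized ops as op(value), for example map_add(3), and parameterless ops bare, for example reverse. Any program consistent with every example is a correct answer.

sort_desc | sort_asc | filter_lt(-7) | count_odd

Check, running the answer program on each example:
  [-19, -30, 14] -> [14, -19, -30] -> [-30, -19, 14] -> [-30, -19] -> 1
  [-23, -19, 33] -> [33, -19, -23] -> [-23, -19, 33] -> [-23, -19] -> 2
  [2, -13, -15, -12, 11, -34, 36, 13, 42, 37] -> [42, 37, 36, 13, 11, 2, -12, -13, -15, -34] -> [-34, -15, -13, -12, 2, 11, 13, 36, 37, 42] -> [-34, -15, -13, -12] -> 2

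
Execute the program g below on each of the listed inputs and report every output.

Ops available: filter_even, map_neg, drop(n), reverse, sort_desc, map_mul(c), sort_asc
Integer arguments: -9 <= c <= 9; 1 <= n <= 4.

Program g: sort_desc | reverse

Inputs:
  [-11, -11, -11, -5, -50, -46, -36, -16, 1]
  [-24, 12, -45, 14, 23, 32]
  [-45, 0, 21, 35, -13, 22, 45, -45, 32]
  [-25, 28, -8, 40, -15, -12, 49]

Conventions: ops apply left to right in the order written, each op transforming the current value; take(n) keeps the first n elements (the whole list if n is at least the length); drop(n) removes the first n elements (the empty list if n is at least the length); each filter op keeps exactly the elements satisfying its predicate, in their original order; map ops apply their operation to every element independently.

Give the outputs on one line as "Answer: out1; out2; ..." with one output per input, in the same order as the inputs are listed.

[-50, -46, -36, -16, -11, -11, -11, -5, 1]; [-45, -24, 12, 14, 23, 32]; [-45, -45, -13, 0, 21, 22, 32, 35, 45]; [-25, -15, -12, -8, 28, 40, 49]

Execution, op by op:
  [-11, -11, -11, -5, -50, -46, -36, -16, 1] -> [1, -5, -11, -11, -11, -16, -36, -46, -50] -> [-50, -46, -36, -16, -11, -11, -11, -5, 1]
  [-24, 12, -45, 14, 23, 32] -> [32, 23, 14, 12, -24, -45] -> [-45, -24, 12, 14, 23, 32]
  [-45, 0, 21, 35, -13, 22, 45, -45, 32] -> [45, 35, 32, 22, 21, 0, -13, -45, -45] -> [-45, -45, -13, 0, 21, 22, 32, 35, 45]
  [-25, 28, -8, 40, -15, -12, 49] -> [49, 40, 28, -8, -12, -15, -25] -> [-25, -15, -12, -8, 28, 40, 49]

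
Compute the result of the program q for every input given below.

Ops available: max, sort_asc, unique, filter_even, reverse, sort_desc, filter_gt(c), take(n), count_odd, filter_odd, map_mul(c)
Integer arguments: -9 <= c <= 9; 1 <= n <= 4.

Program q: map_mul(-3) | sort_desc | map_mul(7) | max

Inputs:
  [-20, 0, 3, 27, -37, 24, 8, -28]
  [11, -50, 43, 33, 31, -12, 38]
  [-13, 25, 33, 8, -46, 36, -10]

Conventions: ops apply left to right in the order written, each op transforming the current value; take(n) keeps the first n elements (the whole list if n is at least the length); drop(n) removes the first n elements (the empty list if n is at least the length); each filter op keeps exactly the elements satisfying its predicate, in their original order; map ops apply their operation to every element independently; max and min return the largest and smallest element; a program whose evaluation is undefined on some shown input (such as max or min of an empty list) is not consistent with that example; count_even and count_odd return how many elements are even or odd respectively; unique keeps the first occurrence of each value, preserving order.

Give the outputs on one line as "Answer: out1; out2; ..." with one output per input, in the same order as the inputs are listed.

Execution, op by op:
  [-20, 0, 3, 27, -37, 24, 8, -28] -> [60, 0, -9, -81, 111, -72, -24, 84] -> [111, 84, 60, 0, -9, -24, -72, -81] -> [777, 588, 420, 0, -63, -168, -504, -567] -> 777
  [11, -50, 43, 33, 31, -12, 38] -> [-33, 150, -129, -99, -93, 36, -114] -> [150, 36, -33, -93, -99, -114, -129] -> [1050, 252, -231, -651, -693, -798, -903] -> 1050
  [-13, 25, 33, 8, -46, 36, -10] -> [39, -75, -99, -24, 138, -108, 30] -> [138, 39, 30, -24, -75, -99, -108] -> [966, 273, 210, -168, -525, -693, -756] -> 966

777; 1050; 966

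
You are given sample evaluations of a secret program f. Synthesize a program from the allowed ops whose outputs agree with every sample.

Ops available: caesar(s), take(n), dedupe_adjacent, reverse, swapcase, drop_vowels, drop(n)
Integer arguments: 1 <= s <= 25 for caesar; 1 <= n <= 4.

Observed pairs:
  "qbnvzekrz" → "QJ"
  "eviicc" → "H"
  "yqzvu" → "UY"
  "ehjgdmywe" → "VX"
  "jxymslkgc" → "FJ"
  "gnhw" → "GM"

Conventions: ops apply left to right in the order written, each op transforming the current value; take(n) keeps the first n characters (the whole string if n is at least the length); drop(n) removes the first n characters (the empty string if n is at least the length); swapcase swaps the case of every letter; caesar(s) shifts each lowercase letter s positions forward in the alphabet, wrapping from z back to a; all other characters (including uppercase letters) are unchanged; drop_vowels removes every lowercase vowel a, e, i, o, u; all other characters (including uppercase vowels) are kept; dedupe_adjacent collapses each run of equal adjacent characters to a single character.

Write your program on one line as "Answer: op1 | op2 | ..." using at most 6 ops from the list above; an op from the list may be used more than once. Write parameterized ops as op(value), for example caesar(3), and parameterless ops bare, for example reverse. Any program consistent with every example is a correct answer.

reverse | take(3) | dedupe_adjacent | drop(1) | caesar(25) | swapcase

Check, running the answer program on each example:
  "qbnvzekrz" -> "zrkezvnbq" -> "zrk" -> "zrk" -> "rk" -> "qj" -> "QJ"
  "eviicc" -> "cciive" -> "cci" -> "ci" -> "i" -> "h" -> "H"
  "yqzvu" -> "uvzqy" -> "uvz" -> "uvz" -> "vz" -> "uy" -> "UY"
  "ehjgdmywe" -> "ewymdgjhe" -> "ewy" -> "ewy" -> "wy" -> "vx" -> "VX"
  "jxymslkgc" -> "cgklsmyxj" -> "cgk" -> "cgk" -> "gk" -> "fj" -> "FJ"
  "gnhw" -> "whng" -> "whn" -> "whn" -> "hn" -> "gm" -> "GM"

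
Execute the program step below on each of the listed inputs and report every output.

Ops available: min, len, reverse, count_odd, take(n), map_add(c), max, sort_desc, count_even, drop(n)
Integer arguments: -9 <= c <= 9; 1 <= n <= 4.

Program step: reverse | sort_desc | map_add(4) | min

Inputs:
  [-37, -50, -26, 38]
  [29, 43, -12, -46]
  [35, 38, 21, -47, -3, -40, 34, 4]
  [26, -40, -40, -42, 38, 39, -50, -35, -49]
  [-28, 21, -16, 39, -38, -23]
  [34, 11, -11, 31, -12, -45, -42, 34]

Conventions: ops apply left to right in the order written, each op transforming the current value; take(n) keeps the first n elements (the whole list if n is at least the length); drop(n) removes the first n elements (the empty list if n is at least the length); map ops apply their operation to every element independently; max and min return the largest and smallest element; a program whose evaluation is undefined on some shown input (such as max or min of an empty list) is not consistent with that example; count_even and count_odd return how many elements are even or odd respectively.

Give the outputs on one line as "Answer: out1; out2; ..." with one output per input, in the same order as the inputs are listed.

Execution, op by op:
  [-37, -50, -26, 38] -> [38, -26, -50, -37] -> [38, -26, -37, -50] -> [42, -22, -33, -46] -> -46
  [29, 43, -12, -46] -> [-46, -12, 43, 29] -> [43, 29, -12, -46] -> [47, 33, -8, -42] -> -42
  [35, 38, 21, -47, -3, -40, 34, 4] -> [4, 34, -40, -3, -47, 21, 38, 35] -> [38, 35, 34, 21, 4, -3, -40, -47] -> [42, 39, 38, 25, 8, 1, -36, -43] -> -43
  [26, -40, -40, -42, 38, 39, -50, -35, -49] -> [-49, -35, -50, 39, 38, -42, -40, -40, 26] -> [39, 38, 26, -35, -40, -40, -42, -49, -50] -> [43, 42, 30, -31, -36, -36, -38, -45, -46] -> -46
  [-28, 21, -16, 39, -38, -23] -> [-23, -38, 39, -16, 21, -28] -> [39, 21, -16, -23, -28, -38] -> [43, 25, -12, -19, -24, -34] -> -34
  [34, 11, -11, 31, -12, -45, -42, 34] -> [34, -42, -45, -12, 31, -11, 11, 34] -> [34, 34, 31, 11, -11, -12, -42, -45] -> [38, 38, 35, 15, -7, -8, -38, -41] -> -41

-46; -42; -43; -46; -34; -41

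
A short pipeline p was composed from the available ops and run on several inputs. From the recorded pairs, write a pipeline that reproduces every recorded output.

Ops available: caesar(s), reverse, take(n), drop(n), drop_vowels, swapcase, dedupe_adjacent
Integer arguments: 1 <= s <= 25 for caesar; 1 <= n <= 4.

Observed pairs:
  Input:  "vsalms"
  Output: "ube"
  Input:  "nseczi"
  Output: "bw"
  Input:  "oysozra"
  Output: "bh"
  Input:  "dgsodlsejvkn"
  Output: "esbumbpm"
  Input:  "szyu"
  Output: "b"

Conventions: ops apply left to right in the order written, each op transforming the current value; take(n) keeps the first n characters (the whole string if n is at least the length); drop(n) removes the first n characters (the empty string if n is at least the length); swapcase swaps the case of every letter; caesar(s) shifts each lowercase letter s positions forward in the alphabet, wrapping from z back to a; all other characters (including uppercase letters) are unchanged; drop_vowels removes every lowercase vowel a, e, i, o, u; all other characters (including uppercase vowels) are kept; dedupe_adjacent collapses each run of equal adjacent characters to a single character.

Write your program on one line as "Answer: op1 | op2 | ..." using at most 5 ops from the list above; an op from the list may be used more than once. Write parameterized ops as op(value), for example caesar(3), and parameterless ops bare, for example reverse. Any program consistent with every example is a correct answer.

reverse | drop_vowels | drop(2) | caesar(9)

Check, running the answer program on each example:
  "vsalms" -> "smlasv" -> "smlsv" -> "lsv" -> "ube"
  "nseczi" -> "izcesn" -> "zcsn" -> "sn" -> "bw"
  "oysozra" -> "arzosyo" -> "rzsy" -> "sy" -> "bh"
  "dgsodlsejvkn" -> "nkvjesldosgd" -> "nkvjsldsgd" -> "vjsldsgd" -> "esbumbpm"
  "szyu" -> "uyzs" -> "yzs" -> "s" -> "b"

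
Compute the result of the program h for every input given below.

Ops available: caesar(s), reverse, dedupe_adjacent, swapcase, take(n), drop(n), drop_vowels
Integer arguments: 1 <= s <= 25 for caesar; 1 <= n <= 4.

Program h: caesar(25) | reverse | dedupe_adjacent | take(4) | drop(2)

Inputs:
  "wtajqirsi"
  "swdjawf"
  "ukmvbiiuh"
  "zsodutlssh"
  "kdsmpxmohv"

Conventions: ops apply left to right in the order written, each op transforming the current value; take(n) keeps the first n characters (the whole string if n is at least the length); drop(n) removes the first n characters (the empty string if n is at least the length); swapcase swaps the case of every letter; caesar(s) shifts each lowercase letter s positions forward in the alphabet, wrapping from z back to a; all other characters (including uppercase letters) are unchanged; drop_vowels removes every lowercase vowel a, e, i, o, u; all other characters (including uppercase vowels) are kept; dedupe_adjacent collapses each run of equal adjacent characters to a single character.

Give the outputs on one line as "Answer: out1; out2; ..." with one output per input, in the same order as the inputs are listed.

"qh"; "zi"; "ha"; "ks"; "nl"

Execution, op by op:
  "wtajqirsi" -> "vsziphqrh" -> "hrqhpizsv" -> "hrqhpizsv" -> "hrqh" -> "qh"
  "swdjawf" -> "rvcizve" -> "evzicvr" -> "evzicvr" -> "evzi" -> "zi"
  "ukmvbiiuh" -> "tjluahhtg" -> "gthhauljt" -> "gthauljt" -> "gtha" -> "ha"
  "zsodutlssh" -> "yrnctskrrg" -> "grrkstcnry" -> "grkstcnry" -> "grks" -> "ks"
  "kdsmpxmohv" -> "jcrlowlngu" -> "ugnlwolrcj" -> "ugnlwolrcj" -> "ugnl" -> "nl"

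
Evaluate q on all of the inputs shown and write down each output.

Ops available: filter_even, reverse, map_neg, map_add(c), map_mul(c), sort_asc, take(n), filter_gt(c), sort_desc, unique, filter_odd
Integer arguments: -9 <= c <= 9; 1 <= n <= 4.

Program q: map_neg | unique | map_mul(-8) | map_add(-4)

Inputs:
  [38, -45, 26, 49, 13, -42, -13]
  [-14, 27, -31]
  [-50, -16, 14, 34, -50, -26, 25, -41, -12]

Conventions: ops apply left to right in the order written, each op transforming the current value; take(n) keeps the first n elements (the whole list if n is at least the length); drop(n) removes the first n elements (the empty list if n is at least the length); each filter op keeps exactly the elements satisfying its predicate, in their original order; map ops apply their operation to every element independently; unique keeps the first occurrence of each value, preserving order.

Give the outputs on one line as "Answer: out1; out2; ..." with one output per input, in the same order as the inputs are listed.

Execution, op by op:
  [38, -45, 26, 49, 13, -42, -13] -> [-38, 45, -26, -49, -13, 42, 13] -> [-38, 45, -26, -49, -13, 42, 13] -> [304, -360, 208, 392, 104, -336, -104] -> [300, -364, 204, 388, 100, -340, -108]
  [-14, 27, -31] -> [14, -27, 31] -> [14, -27, 31] -> [-112, 216, -248] -> [-116, 212, -252]
  [-50, -16, 14, 34, -50, -26, 25, -41, -12] -> [50, 16, -14, -34, 50, 26, -25, 41, 12] -> [50, 16, -14, -34, 26, -25, 41, 12] -> [-400, -128, 112, 272, -208, 200, -328, -96] -> [-404, -132, 108, 268, -212, 196, -332, -100]

[300, -364, 204, 388, 100, -340, -108]; [-116, 212, -252]; [-404, -132, 108, 268, -212, 196, -332, -100]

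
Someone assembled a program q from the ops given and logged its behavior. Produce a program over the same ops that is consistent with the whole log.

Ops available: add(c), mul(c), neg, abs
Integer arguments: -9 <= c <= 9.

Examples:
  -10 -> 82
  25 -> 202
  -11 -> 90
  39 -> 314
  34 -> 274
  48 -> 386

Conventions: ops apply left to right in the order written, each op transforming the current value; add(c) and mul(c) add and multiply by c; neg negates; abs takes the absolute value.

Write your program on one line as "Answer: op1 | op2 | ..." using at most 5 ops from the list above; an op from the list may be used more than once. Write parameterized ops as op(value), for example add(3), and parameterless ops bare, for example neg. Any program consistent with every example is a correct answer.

abs | neg | mul(8) | add(-2) | abs

Check, running the answer program on each example:
  -10 -> 10 -> -10 -> -80 -> -82 -> 82
  25 -> 25 -> -25 -> -200 -> -202 -> 202
  -11 -> 11 -> -11 -> -88 -> -90 -> 90
  39 -> 39 -> -39 -> -312 -> -314 -> 314
  34 -> 34 -> -34 -> -272 -> -274 -> 274
  48 -> 48 -> -48 -> -384 -> -386 -> 386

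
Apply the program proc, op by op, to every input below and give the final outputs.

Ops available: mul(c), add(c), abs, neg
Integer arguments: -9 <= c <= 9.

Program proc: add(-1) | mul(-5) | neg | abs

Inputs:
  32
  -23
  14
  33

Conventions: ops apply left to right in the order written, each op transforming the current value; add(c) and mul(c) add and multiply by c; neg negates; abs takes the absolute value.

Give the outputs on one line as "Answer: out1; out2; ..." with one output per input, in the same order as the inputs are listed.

155; 120; 65; 160

Execution, op by op:
  32 -> 31 -> -155 -> 155 -> 155
  -23 -> -24 -> 120 -> -120 -> 120
  14 -> 13 -> -65 -> 65 -> 65
  33 -> 32 -> -160 -> 160 -> 160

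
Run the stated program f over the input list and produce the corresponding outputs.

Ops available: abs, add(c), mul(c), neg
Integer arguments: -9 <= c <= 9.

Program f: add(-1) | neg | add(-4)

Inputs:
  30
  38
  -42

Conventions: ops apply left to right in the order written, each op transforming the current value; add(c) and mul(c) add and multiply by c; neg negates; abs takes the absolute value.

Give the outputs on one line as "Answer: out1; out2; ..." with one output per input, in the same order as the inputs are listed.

Execution, op by op:
  30 -> 29 -> -29 -> -33
  38 -> 37 -> -37 -> -41
  -42 -> -43 -> 43 -> 39

-33; -41; 39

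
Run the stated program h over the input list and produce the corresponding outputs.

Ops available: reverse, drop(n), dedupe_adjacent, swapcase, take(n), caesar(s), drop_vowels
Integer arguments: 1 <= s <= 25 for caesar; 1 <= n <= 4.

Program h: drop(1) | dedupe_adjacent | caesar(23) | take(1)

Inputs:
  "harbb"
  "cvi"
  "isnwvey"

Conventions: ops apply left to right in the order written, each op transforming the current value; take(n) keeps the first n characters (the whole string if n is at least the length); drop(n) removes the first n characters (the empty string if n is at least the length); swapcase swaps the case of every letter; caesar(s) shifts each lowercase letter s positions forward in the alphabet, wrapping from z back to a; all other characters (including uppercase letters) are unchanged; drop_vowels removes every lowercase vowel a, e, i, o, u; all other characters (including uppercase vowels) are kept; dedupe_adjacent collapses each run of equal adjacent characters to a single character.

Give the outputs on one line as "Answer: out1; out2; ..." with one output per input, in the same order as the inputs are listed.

Execution, op by op:
  "harbb" -> "arbb" -> "arb" -> "xoy" -> "x"
  "cvi" -> "vi" -> "vi" -> "sf" -> "s"
  "isnwvey" -> "snwvey" -> "snwvey" -> "pktsbv" -> "p"

"x"; "s"; "p"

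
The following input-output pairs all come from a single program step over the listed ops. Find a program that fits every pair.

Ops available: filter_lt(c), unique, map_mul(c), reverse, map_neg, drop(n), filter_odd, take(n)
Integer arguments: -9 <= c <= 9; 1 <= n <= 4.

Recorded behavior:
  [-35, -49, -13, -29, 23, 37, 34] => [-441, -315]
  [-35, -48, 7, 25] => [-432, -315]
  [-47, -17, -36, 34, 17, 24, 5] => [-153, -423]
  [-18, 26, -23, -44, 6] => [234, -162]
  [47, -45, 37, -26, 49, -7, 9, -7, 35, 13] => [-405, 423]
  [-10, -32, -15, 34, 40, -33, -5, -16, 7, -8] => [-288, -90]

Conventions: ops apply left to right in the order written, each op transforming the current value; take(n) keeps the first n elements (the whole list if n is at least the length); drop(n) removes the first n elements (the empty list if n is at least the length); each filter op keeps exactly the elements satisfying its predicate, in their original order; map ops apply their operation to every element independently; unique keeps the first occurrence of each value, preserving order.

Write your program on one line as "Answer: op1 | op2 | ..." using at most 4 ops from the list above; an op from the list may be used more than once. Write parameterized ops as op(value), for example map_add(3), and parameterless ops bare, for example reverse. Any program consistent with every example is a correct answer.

map_mul(9) | unique | take(2) | reverse

Check, running the answer program on each example:
  [-35, -49, -13, -29, 23, 37, 34] -> [-315, -441, -117, -261, 207, 333, 306] -> [-315, -441, -117, -261, 207, 333, 306] -> [-315, -441] -> [-441, -315]
  [-35, -48, 7, 25] -> [-315, -432, 63, 225] -> [-315, -432, 63, 225] -> [-315, -432] -> [-432, -315]
  [-47, -17, -36, 34, 17, 24, 5] -> [-423, -153, -324, 306, 153, 216, 45] -> [-423, -153, -324, 306, 153, 216, 45] -> [-423, -153] -> [-153, -423]
  [-18, 26, -23, -44, 6] -> [-162, 234, -207, -396, 54] -> [-162, 234, -207, -396, 54] -> [-162, 234] -> [234, -162]
  [47, -45, 37, -26, 49, -7, 9, -7, 35, 13] -> [423, -405, 333, -234, 441, -63, 81, -63, 315, 117] -> [423, -405, 333, -234, 441, -63, 81, 315, 117] -> [423, -405] -> [-405, 423]
  [-10, -32, -15, 34, 40, -33, -5, -16, 7, -8] -> [-90, -288, -135, 306, 360, -297, -45, -144, 63, -72] -> [-90, -288, -135, 306, 360, -297, -45, -144, 63, -72] -> [-90, -288] -> [-288, -90]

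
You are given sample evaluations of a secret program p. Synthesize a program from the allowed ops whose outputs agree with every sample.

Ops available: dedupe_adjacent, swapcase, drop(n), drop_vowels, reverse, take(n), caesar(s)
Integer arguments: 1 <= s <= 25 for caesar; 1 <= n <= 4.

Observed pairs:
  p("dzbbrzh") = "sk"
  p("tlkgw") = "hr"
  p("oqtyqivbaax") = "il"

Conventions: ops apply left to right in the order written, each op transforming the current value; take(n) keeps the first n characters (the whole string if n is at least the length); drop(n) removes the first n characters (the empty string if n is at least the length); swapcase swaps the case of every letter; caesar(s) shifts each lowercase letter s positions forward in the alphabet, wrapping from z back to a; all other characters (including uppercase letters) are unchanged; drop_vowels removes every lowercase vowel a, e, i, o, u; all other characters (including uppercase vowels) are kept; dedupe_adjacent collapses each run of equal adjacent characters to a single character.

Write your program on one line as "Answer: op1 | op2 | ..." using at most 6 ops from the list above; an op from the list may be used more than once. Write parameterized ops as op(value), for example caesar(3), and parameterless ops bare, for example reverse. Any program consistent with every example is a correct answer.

dedupe_adjacent | reverse | take(2) | caesar(9) | caesar(2)

Check, running the answer program on each example:
  "dzbbrzh" -> "dzbrzh" -> "hzrbzd" -> "hz" -> "qi" -> "sk"
  "tlkgw" -> "tlkgw" -> "wgklt" -> "wg" -> "fp" -> "hr"
  "oqtyqivbaax" -> "oqtyqivbax" -> "xabviqytqo" -> "xa" -> "gj" -> "il"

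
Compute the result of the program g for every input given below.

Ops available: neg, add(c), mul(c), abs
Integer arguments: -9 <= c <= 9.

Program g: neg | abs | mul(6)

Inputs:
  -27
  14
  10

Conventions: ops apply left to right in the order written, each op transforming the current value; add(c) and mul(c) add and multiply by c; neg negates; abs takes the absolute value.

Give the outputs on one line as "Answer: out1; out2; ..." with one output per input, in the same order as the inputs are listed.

162; 84; 60

Execution, op by op:
  -27 -> 27 -> 27 -> 162
  14 -> -14 -> 14 -> 84
  10 -> -10 -> 10 -> 60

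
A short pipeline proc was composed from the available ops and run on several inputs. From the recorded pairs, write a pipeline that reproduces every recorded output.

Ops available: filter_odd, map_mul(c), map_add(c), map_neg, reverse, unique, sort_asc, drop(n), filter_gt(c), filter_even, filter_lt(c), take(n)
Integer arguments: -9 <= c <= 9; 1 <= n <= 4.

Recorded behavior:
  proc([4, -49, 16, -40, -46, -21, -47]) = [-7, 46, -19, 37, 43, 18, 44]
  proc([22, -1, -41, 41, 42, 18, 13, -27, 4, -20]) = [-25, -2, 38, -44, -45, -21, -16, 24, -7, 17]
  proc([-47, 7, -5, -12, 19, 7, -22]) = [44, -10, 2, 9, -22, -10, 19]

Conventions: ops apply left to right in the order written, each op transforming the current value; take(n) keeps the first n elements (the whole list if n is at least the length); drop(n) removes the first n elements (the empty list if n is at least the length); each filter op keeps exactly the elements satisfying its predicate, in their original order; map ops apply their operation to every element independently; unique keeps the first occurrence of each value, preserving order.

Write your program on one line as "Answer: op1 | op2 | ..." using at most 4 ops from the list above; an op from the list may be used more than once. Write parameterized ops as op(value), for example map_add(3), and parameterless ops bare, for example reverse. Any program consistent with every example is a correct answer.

reverse | map_neg | map_add(-3) | reverse

Check, running the answer program on each example:
  [4, -49, 16, -40, -46, -21, -47] -> [-47, -21, -46, -40, 16, -49, 4] -> [47, 21, 46, 40, -16, 49, -4] -> [44, 18, 43, 37, -19, 46, -7] -> [-7, 46, -19, 37, 43, 18, 44]
  [22, -1, -41, 41, 42, 18, 13, -27, 4, -20] -> [-20, 4, -27, 13, 18, 42, 41, -41, -1, 22] -> [20, -4, 27, -13, -18, -42, -41, 41, 1, -22] -> [17, -7, 24, -16, -21, -45, -44, 38, -2, -25] -> [-25, -2, 38, -44, -45, -21, -16, 24, -7, 17]
  [-47, 7, -5, -12, 19, 7, -22] -> [-22, 7, 19, -12, -5, 7, -47] -> [22, -7, -19, 12, 5, -7, 47] -> [19, -10, -22, 9, 2, -10, 44] -> [44, -10, 2, 9, -22, -10, 19]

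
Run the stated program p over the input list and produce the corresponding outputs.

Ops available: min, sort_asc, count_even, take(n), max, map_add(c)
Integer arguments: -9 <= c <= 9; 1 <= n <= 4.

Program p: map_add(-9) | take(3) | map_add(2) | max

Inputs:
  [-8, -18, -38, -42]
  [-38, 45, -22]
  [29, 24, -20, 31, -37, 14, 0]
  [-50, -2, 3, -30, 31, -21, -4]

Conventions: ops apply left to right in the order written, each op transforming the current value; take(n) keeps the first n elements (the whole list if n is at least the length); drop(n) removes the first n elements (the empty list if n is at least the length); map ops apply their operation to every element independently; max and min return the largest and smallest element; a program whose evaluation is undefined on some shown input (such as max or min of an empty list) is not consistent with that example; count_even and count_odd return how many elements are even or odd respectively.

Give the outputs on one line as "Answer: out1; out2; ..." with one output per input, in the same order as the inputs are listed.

Execution, op by op:
  [-8, -18, -38, -42] -> [-17, -27, -47, -51] -> [-17, -27, -47] -> [-15, -25, -45] -> -15
  [-38, 45, -22] -> [-47, 36, -31] -> [-47, 36, -31] -> [-45, 38, -29] -> 38
  [29, 24, -20, 31, -37, 14, 0] -> [20, 15, -29, 22, -46, 5, -9] -> [20, 15, -29] -> [22, 17, -27] -> 22
  [-50, -2, 3, -30, 31, -21, -4] -> [-59, -11, -6, -39, 22, -30, -13] -> [-59, -11, -6] -> [-57, -9, -4] -> -4

-15; 38; 22; -4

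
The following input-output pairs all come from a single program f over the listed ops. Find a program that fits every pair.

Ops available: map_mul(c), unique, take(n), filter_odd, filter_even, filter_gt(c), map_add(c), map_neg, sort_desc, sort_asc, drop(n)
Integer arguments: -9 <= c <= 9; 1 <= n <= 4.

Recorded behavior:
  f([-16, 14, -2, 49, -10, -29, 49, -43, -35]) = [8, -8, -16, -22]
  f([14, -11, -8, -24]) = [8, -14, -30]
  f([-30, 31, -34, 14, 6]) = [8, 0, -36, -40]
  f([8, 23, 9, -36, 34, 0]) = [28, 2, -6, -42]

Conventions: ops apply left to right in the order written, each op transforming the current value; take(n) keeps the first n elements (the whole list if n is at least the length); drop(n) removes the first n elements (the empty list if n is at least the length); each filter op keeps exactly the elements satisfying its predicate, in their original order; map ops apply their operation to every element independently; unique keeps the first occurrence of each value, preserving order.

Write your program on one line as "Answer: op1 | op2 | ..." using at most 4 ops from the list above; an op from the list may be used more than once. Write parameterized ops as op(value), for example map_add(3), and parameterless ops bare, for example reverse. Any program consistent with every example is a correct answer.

filter_even | map_add(-6) | sort_asc | sort_desc

Check, running the answer program on each example:
  [-16, 14, -2, 49, -10, -29, 49, -43, -35] -> [-16, 14, -2, -10] -> [-22, 8, -8, -16] -> [-22, -16, -8, 8] -> [8, -8, -16, -22]
  [14, -11, -8, -24] -> [14, -8, -24] -> [8, -14, -30] -> [-30, -14, 8] -> [8, -14, -30]
  [-30, 31, -34, 14, 6] -> [-30, -34, 14, 6] -> [-36, -40, 8, 0] -> [-40, -36, 0, 8] -> [8, 0, -36, -40]
  [8, 23, 9, -36, 34, 0] -> [8, -36, 34, 0] -> [2, -42, 28, -6] -> [-42, -6, 2, 28] -> [28, 2, -6, -42]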